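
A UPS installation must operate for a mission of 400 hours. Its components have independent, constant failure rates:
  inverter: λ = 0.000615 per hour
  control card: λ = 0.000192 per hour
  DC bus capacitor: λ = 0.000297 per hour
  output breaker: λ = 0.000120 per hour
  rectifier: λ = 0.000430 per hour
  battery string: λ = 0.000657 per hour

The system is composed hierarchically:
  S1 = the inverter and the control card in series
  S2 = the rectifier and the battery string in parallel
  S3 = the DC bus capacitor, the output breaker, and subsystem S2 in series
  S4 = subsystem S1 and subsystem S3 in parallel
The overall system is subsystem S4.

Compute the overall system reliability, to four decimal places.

0.9491

R(inverter) = exp(−0.000615 × 400) = 0.781922
R(control card) = exp(−0.000192 × 400) = 0.926075
R(DC bus capacitor) = exp(−0.000297 × 400) = 0.887985
R(output breaker) = exp(−0.000120 × 400) = 0.953134
R(rectifier) = exp(−0.000430 × 400) = 0.841979
R(battery string) = exp(−0.000657 × 400) = 0.768896
Series (inverter and control card): 0.781922 × 0.926075 = 0.724118
Parallel (rectifier and battery string): 1 − (1 − 0.841979)(1 − 0.768896) = 0.963481
Series (DC bus capacitor, output breaker, and [0.963481]): 0.887985 × 0.953134 × 0.963481 = 0.815460
Parallel ([0.724118] and [0.815460]): 1 − (1 − 0.724118)(1 − 0.815460) = 0.9491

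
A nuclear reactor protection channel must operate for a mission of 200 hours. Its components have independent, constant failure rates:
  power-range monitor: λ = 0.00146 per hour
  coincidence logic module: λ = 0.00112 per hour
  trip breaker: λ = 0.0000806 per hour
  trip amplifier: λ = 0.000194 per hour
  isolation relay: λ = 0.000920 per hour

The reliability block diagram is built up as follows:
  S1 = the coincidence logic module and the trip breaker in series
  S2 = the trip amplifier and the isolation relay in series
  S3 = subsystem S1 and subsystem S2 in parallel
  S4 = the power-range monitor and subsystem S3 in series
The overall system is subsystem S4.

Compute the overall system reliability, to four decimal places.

0.7149

R(power-range monitor) = exp(−0.00146 × 200) = 0.746769
R(coincidence logic module) = exp(−0.00112 × 200) = 0.799315
R(trip breaker) = exp(−0.0000806 × 200) = 0.984009
R(trip amplifier) = exp(−0.000194 × 200) = 0.961943
R(isolation relay) = exp(−0.000920 × 200) = 0.831936
Series (coincidence logic module and trip breaker): 0.799315 × 0.984009 = 0.786533
Series (trip amplifier and isolation relay): 0.961943 × 0.831936 = 0.800275
Parallel ([0.786533] and [0.800275]): 1 − (1 − 0.786533)(1 − 0.800275) = 0.957365
Series (power-range monitor and [0.957365]): 0.746769 × 0.957365 = 0.7149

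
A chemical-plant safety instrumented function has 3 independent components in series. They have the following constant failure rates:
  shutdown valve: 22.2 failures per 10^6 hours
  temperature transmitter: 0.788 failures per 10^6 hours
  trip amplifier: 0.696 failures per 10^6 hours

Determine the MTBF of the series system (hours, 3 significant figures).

42200

Series of exponential components: λ_sys = Σ λ_i
λ_sys = 0.0000222 + 0.000000788 + 0.000000696 = 2.3684e-05 /h
MTBF = 1 / λ_sys = 42200 h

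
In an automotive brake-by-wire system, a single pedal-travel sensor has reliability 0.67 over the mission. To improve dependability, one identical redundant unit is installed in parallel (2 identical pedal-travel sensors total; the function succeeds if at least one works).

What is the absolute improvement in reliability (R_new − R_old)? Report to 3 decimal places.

0.221

R_before = 0.67
R_after = 1 − (1 − 0.67)^2 = 0.891
ΔR = 0.891 − 0.67 = 0.221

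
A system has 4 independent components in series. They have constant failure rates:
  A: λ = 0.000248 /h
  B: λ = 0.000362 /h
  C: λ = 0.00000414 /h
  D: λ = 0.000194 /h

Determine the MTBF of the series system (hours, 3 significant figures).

Series of exponential components: λ_sys = Σ λ_i
λ_sys = 0.000248 + 0.000362 + 0.00000414 + 0.000194 = 8.0814e-04 /h
MTBF = 1 / λ_sys = 1240 h

1240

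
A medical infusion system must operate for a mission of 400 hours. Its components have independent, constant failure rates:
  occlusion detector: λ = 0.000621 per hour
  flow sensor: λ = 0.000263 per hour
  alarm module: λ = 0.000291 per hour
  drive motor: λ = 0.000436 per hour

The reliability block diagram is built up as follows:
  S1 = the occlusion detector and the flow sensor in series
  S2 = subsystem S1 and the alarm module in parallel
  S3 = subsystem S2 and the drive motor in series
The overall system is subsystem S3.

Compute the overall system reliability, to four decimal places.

R(occlusion detector) = exp(−0.000621 × 400) = 0.780048
R(flow sensor) = exp(−0.000263 × 400) = 0.900144
R(alarm module) = exp(−0.000291 × 400) = 0.890119
R(drive motor) = exp(−0.000436 × 400) = 0.839961
Series (occlusion detector and flow sensor): 0.780048 × 0.900144 = 0.702156
Parallel ([0.702156] and alarm module): 1 − (1 − 0.702156)(1 − 0.890119) = 0.967273
Series ([0.967273] and drive motor): 0.967273 × 0.839961 = 0.8125

0.8125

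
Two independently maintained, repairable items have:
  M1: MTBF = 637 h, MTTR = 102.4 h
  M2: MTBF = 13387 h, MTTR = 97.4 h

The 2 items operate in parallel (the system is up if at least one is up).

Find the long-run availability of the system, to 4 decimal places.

A(M1) = MTBF/(MTBF+MTTR) = 637/(637+102.4) = 0.861509
A(M2) = MTBF/(MTBF+MTTR) = 13387/(13387+97.4) = 0.992777
Parallel availability: 1 − (1 − 0.861509)(1 − 0.992777) = 0.9990

0.9990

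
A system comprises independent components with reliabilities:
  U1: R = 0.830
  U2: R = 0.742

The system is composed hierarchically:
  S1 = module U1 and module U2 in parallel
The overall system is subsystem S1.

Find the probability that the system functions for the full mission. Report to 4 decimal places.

0.9561

Parallel (U1 and U2): 1 − (1 − 0.830000)(1 − 0.742000) = 0.9561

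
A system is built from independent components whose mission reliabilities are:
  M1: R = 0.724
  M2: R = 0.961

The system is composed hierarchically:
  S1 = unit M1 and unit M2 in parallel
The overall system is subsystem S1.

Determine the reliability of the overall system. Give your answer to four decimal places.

Parallel (M1 and M2): 1 − (1 − 0.724000)(1 − 0.961000) = 0.9892

0.9892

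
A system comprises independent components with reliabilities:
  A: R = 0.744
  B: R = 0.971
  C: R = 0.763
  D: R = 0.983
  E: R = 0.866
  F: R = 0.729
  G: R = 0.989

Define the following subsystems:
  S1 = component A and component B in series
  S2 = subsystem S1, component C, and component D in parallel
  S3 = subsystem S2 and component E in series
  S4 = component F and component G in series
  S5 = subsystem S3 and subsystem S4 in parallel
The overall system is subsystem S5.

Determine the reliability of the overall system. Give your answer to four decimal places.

Series (A and B): 0.744000 × 0.971000 = 0.722424
Parallel ([0.722424], C, and D): 1 − (1 − 0.722424)(1 − 0.763000)(1 − 0.983000) = 0.998882
Series ([0.998882] and E): 0.998882 × 0.866000 = 0.865032
Series (F and G): 0.729000 × 0.989000 = 0.720981
Parallel ([0.865032] and [0.720981]): 1 − (1 − 0.865032)(1 − 0.720981) = 0.9623

0.9623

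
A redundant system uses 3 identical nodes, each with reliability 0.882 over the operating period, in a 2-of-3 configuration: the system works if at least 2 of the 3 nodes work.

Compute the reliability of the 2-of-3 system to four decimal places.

0.9615

R = Σ_{i=2}^{3} C(3,i) p^i (1−p)^{3−i} with p = 0.882
C(3,2)·0.882^2·0.118^1 = 0.275385
C(3,3)·0.882^3·0.118^0 = 0.686129
Sum = 0.9615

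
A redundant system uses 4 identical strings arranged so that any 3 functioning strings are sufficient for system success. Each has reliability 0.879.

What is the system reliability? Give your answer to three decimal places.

0.926

R = Σ_{i=3}^{4} C(4,i) p^i (1−p)^{4−i} with p = 0.879
C(4,3)·0.879^3·0.121^1 = 0.32871
C(4,4)·0.879^4·0.121^0 = 0.59697
Sum = 0.926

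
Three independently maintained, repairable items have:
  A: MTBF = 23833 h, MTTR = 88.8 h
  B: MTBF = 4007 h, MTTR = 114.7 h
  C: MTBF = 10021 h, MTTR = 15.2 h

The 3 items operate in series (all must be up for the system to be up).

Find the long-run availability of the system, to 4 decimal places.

A(A) = MTBF/(MTBF+MTTR) = 23833/(23833+88.8) = 0.996288
A(B) = MTBF/(MTBF+MTTR) = 4007/(4007+114.7) = 0.972172
A(C) = MTBF/(MTBF+MTTR) = 10021/(10021+15.2) = 0.998485
Series availability: 0.996288 × 0.972172 × 0.998485 = 0.9671

0.9671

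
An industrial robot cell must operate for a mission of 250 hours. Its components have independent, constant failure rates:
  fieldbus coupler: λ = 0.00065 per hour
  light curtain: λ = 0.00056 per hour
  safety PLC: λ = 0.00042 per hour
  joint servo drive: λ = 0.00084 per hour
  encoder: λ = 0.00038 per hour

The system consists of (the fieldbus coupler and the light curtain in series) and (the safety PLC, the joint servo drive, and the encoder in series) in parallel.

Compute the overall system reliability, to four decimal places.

0.9122

R(fieldbus coupler) = exp(−0.00065 × 250) = 0.850016
R(light curtain) = exp(−0.00056 × 250) = 0.869358
R(safety PLC) = exp(−0.00042 × 250) = 0.900325
R(joint servo drive) = exp(−0.00084 × 250) = 0.810584
R(encoder) = exp(−0.00038 × 250) = 0.909373
Series (fieldbus coupler and light curtain): 0.850016 × 0.869358 = 0.738968
Series (safety PLC, joint servo drive, and encoder): 0.900325 × 0.810584 × 0.909373 = 0.663650
Parallel ([0.738968] and [0.663650]): 1 − (1 − 0.738968)(1 − 0.663650) = 0.9122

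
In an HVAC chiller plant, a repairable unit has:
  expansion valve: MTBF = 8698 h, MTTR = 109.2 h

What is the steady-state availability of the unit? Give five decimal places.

A(expansion valve) = MTBF/(MTBF+MTTR) = 8698/(8698+109.2) = 0.98760

0.98760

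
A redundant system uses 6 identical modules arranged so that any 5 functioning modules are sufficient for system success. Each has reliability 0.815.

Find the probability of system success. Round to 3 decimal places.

0.692

R = Σ_{i=5}^{6} C(6,i) p^i (1−p)^{6−i} with p = 0.815
C(6,5)·0.815^5·0.185^1 = 0.39913
C(6,6)·0.815^6·0.185^0 = 0.29305
Sum = 0.692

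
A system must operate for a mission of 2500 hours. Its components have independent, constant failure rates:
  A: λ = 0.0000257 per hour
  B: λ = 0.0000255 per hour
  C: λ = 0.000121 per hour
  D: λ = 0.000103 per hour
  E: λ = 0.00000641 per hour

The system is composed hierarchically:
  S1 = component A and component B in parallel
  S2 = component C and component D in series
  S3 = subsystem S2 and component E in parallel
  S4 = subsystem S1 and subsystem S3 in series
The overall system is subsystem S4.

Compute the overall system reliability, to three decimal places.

R(A) = exp(−0.0000257 × 2500) = 0.93777
R(B) = exp(−0.0000255 × 2500) = 0.93824
R(C) = exp(−0.000121 × 2500) = 0.73897
R(D) = exp(−0.000103 × 2500) = 0.77298
R(E) = exp(−0.00000641 × 2500) = 0.98410
Parallel (A and B): 1 − (1 − 0.93777)(1 − 0.93824) = 0.99616
Series (C and D): 0.73897 × 0.77298 = 0.57121
Parallel ([0.57121] and E): 1 − (1 − 0.57121)(1 − 0.98410) = 0.99318
Series ([0.99616] and [0.99318]): 0.99616 × 0.99318 = 0.989

0.989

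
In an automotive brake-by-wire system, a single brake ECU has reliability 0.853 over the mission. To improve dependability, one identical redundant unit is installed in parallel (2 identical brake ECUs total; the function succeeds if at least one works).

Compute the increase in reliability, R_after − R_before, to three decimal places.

R_before = 0.853
R_after = 1 − (1 − 0.853)^2 = 0.978
ΔR = 0.978 − 0.853 = 0.125

0.125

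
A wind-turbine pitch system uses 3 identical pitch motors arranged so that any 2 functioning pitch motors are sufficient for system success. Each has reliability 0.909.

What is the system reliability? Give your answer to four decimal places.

R = Σ_{i=2}^{3} C(3,i) p^i (1−p)^{3−i} with p = 0.909
C(3,2)·0.909^2·0.091^1 = 0.225575
C(3,3)·0.909^3·0.091^0 = 0.751089
Sum = 0.9767

0.9767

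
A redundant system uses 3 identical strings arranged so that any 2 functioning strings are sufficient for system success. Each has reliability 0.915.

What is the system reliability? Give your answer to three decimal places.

R = Σ_{i=2}^{3} C(3,i) p^i (1−p)^{3−i} with p = 0.915
C(3,2)·0.915^2·0.085^1 = 0.21349
C(3,3)·0.915^3·0.085^0 = 0.76606
Sum = 0.980

0.980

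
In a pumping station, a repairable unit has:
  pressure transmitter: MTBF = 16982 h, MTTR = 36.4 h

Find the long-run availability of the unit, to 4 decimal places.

0.9979

A(pressure transmitter) = MTBF/(MTBF+MTTR) = 16982/(16982+36.4) = 0.9979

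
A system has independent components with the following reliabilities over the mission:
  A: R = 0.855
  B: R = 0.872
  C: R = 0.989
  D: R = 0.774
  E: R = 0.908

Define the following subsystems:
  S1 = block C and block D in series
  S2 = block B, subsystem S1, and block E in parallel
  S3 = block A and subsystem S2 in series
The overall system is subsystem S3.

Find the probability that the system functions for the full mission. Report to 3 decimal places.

Series (C and D): 0.98900 × 0.77400 = 0.76549
Parallel (B, [0.76549], and E): 1 − (1 − 0.87200)(1 − 0.76549)(1 − 0.90800) = 0.99724
Series (A and [0.99724]): 0.85500 × 0.99724 = 0.853

0.853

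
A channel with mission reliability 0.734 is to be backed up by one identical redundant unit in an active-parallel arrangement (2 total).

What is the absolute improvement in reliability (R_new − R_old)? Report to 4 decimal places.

0.1952

R_before = 0.734
R_after = 1 − (1 − 0.734)^2 = 0.9292
ΔR = 0.9292 − 0.734 = 0.1952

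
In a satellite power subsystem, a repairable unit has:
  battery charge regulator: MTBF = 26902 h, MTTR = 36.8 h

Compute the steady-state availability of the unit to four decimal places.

0.9986

A(battery charge regulator) = MTBF/(MTBF+MTTR) = 26902/(26902+36.8) = 0.9986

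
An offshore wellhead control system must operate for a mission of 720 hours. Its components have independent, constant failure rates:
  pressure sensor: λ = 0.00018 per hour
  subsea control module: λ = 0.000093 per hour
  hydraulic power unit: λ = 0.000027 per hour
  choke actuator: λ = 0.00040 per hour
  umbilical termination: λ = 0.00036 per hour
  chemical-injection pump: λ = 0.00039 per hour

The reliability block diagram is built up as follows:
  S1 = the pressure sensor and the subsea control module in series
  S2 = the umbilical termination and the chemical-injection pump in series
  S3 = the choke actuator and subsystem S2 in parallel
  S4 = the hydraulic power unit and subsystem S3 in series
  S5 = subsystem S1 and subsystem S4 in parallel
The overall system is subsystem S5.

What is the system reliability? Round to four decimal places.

0.9783

R(pressure sensor) = exp(−0.00018 × 720) = 0.878447
R(subsea control module) = exp(−0.000093 × 720) = 0.935233
R(hydraulic power unit) = exp(−0.000027 × 720) = 0.980748
R(choke actuator) = exp(−0.00040 × 720) = 0.749762
R(umbilical termination) = exp(−0.00036 × 720) = 0.771669
R(chemical-injection pump) = exp(−0.00039 × 720) = 0.755179
Series (pressure sensor and subsea control module): 0.878447 × 0.935233 = 0.821553
Series (umbilical termination and chemical-injection pump): 0.771669 × 0.755179 = 0.582748
Parallel (choke actuator and [0.582748]): 1 − (1 − 0.749762)(1 − 0.582748) = 0.895588
Series (hydraulic power unit and [0.895588]): 0.980748 × 0.895588 = 0.878346
Parallel ([0.821553] and [0.878346]): 1 − (1 − 0.821553)(1 − 0.878346) = 0.9783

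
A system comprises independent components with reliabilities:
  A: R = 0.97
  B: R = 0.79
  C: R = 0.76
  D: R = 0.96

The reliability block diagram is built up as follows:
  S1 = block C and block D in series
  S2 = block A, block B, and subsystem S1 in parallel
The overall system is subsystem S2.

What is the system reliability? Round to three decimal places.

Series (C and D): 0.76000 × 0.96000 = 0.72960
Parallel (A, B, and [0.72960]): 1 − (1 − 0.97000)(1 − 0.79000)(1 − 0.72960) = 0.998

0.998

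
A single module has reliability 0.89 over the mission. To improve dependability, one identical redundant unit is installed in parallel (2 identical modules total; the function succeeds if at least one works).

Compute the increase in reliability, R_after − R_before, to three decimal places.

0.098

R_before = 0.89
R_after = 1 − (1 − 0.89)^2 = 0.988
ΔR = 0.988 − 0.89 = 0.098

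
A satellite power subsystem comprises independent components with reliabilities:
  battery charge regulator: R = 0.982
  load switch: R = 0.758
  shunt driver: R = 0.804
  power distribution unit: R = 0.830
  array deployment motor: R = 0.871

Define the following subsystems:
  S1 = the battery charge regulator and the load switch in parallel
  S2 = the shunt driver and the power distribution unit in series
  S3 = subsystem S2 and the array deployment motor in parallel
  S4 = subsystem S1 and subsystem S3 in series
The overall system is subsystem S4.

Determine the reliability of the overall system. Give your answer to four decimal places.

0.9529

Parallel (battery charge regulator and load switch): 1 − (1 − 0.982000)(1 − 0.758000) = 0.995644
Series (shunt driver and power distribution unit): 0.804000 × 0.830000 = 0.667320
Parallel ([0.667320] and array deployment motor): 1 − (1 − 0.667320)(1 − 0.871000) = 0.957084
Series ([0.995644] and [0.957084]): 0.995644 × 0.957084 = 0.9529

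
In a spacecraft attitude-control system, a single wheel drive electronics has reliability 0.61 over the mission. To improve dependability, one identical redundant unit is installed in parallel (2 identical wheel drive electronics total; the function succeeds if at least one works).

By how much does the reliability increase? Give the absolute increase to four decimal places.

0.2379

R_before = 0.61
R_after = 1 − (1 − 0.61)^2 = 0.8479
ΔR = 0.8479 − 0.61 = 0.2379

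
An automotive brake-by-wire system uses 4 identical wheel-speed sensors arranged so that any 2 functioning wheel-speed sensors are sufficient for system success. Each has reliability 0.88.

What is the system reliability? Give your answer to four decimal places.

0.9937

R = Σ_{i=2}^{4} C(4,i) p^i (1−p)^{4−i} with p = 0.88
C(4,2)·0.88^2·0.12^2 = 0.066908
C(4,3)·0.88^3·0.12^1 = 0.327107
C(4,4)·0.88^4·0.12^0 = 0.599695
Sum = 0.9937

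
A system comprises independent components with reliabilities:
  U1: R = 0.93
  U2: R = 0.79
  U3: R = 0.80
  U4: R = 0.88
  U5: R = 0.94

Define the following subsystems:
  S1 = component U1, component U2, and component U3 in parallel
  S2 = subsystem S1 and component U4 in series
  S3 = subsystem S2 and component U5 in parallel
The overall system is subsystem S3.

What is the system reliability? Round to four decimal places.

Parallel (U1, U2, and U3): 1 − (1 − 0.930000)(1 − 0.790000)(1 − 0.800000) = 0.997060
Series ([0.997060] and U4): 0.997060 × 0.880000 = 0.877413
Parallel ([0.877413] and U5): 1 − (1 − 0.877413)(1 − 0.940000) = 0.9926

0.9926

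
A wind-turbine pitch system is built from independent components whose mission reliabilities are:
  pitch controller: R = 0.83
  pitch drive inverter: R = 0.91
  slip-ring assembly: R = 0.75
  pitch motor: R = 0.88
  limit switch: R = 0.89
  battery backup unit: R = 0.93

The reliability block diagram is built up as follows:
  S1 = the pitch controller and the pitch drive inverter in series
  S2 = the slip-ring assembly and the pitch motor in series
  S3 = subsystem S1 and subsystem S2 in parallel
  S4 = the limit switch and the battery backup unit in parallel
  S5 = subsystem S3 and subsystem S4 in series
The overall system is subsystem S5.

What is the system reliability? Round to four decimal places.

Series (pitch controller and pitch drive inverter): 0.830000 × 0.910000 = 0.755300
Series (slip-ring assembly and pitch motor): 0.750000 × 0.880000 = 0.660000
Parallel ([0.755300] and [0.660000]): 1 − (1 − 0.755300)(1 − 0.660000) = 0.916802
Parallel (limit switch and battery backup unit): 1 − (1 − 0.890000)(1 − 0.930000) = 0.992300
Series ([0.916802] and [0.992300]): 0.916802 × 0.992300 = 0.9097

0.9097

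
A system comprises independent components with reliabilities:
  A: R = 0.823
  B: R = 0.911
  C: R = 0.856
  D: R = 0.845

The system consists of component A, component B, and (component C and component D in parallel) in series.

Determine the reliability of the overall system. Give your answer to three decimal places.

Parallel (C and D): 1 − (1 − 0.85600)(1 − 0.84500) = 0.97768
Series (A, B, and [0.97768]): 0.82300 × 0.91100 × 0.97768 = 0.733

0.733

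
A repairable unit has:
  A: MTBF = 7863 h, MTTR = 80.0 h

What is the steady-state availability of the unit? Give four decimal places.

0.9899

A(A) = MTBF/(MTBF+MTTR) = 7863/(7863+80.0) = 0.9899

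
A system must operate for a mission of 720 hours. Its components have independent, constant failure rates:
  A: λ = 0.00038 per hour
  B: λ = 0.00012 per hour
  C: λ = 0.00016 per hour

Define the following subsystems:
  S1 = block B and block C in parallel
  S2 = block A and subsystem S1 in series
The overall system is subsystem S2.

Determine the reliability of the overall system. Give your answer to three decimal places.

R(A) = exp(−0.00038 × 720) = 0.76064
R(B) = exp(−0.00012 × 720) = 0.91723
R(C) = exp(−0.00016 × 720) = 0.89119
Parallel (B and C): 1 − (1 − 0.91723)(1 − 0.89119) = 0.99099
Series (A and [0.99099]): 0.76064 × 0.99099 = 0.754

0.754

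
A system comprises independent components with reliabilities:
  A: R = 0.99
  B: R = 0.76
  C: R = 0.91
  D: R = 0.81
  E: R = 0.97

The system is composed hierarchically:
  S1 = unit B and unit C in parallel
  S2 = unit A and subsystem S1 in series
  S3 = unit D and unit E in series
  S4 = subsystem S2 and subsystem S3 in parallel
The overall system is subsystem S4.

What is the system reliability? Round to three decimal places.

0.993

Parallel (B and C): 1 − (1 − 0.76000)(1 − 0.91000) = 0.97840
Series (A and [0.97840]): 0.99000 × 0.97840 = 0.96862
Series (D and E): 0.81000 × 0.97000 = 0.78570
Parallel ([0.96862] and [0.78570]): 1 − (1 − 0.96862)(1 − 0.78570) = 0.993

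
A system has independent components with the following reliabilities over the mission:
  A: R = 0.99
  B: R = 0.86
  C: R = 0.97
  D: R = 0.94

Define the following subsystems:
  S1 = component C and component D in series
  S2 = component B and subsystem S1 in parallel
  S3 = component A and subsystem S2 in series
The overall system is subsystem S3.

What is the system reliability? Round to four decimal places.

0.9778

Series (C and D): 0.970000 × 0.940000 = 0.911800
Parallel (B and [0.911800]): 1 − (1 − 0.860000)(1 − 0.911800) = 0.987652
Series (A and [0.987652]): 0.990000 × 0.987652 = 0.9778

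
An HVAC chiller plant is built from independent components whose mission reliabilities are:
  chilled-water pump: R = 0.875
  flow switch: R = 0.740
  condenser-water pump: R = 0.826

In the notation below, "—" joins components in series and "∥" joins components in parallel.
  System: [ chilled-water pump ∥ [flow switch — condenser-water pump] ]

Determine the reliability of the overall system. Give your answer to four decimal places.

Series (flow switch and condenser-water pump): 0.740000 × 0.826000 = 0.611240
Parallel (chilled-water pump and [0.611240]): 1 − (1 − 0.875000)(1 − 0.611240) = 0.9514

0.9514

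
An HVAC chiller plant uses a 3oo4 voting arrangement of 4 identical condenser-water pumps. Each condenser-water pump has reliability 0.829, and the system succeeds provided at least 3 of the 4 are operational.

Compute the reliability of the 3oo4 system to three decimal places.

R = Σ_{i=3}^{4} C(4,i) p^i (1−p)^{4−i} with p = 0.829
C(4,3)·0.829^3·0.171^1 = 0.38969
C(4,4)·0.829^4·0.171^0 = 0.47230
Sum = 0.862

0.862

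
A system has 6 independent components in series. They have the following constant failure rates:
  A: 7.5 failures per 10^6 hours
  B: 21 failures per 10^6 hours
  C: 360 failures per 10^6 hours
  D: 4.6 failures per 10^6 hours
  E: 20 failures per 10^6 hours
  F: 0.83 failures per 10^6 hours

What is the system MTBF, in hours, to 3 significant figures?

2420

Series of exponential components: λ_sys = Σ λ_i
λ_sys = 0.0000075 + 0.000021 + 0.00036 + 0.0000046 + 0.000020 + 0.00000083 = 4.1393e-04 /h
MTBF = 1 / λ_sys = 2420 h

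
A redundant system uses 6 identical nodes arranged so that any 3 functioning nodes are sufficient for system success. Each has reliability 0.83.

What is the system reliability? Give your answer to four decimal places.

0.9906

R = Σ_{i=3}^{6} C(6,i) p^i (1−p)^{6−i} with p = 0.83
C(6,3)·0.83^3·0.17^3 = 0.056184
C(6,4)·0.83^4·0.17^2 = 0.205732
C(6,5)·0.83^5·0.17^1 = 0.401782
C(6,6)·0.83^6·0.17^0 = 0.326940
Sum = 0.9906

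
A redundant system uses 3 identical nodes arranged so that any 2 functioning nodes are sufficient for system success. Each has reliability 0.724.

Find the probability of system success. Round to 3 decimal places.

0.814

R = Σ_{i=2}^{3} C(3,i) p^i (1−p)^{3−i} with p = 0.724
C(3,2)·0.724^2·0.276^1 = 0.43402
C(3,3)·0.724^3·0.276^0 = 0.37950
Sum = 0.814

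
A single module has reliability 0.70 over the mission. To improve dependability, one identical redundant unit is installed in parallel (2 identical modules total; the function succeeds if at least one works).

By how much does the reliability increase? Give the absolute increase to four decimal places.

R_before = 0.70
R_after = 1 − (1 − 0.70)^2 = 0.9100
ΔR = 0.9100 − 0.70 = 0.2100

0.2100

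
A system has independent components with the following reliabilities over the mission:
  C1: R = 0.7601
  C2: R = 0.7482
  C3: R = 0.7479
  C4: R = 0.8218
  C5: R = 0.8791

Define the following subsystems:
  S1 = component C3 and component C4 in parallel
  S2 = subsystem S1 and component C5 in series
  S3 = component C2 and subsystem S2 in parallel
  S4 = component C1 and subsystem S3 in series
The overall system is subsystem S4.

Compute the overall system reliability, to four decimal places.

Parallel (C3 and C4): 1 − (1 − 0.747900)(1 − 0.821800) = 0.955076
Series ([0.955076] and C5): 0.955076 × 0.879100 = 0.839607
Parallel (C2 and [0.839607]): 1 − (1 − 0.748200)(1 − 0.839607) = 0.959613
Series (C1 and [0.959613]): 0.760100 × 0.959613 = 0.7294

0.7294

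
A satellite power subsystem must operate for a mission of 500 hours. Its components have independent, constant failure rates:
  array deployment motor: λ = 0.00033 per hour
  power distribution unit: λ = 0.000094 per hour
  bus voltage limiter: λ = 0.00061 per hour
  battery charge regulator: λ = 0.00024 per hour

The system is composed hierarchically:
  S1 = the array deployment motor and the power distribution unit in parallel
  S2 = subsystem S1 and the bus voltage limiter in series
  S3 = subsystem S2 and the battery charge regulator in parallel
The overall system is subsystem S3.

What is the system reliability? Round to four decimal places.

0.9697

R(array deployment motor) = exp(−0.00033 × 500) = 0.847894
R(power distribution unit) = exp(−0.000094 × 500) = 0.954087
R(bus voltage limiter) = exp(−0.00061 × 500) = 0.737123
R(battery charge regulator) = exp(−0.00024 × 500) = 0.886920
Parallel (array deployment motor and power distribution unit): 1 − (1 − 0.847894)(1 − 0.954087) = 0.993016
Series ([0.993016] and bus voltage limiter): 0.993016 × 0.737123 = 0.731975
Parallel ([0.731975] and battery charge regulator): 1 − (1 − 0.731975)(1 − 0.886920) = 0.9697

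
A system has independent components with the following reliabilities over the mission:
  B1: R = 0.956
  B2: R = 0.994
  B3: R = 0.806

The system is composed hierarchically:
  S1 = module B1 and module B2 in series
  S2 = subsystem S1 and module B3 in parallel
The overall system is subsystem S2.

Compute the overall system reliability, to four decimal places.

Series (B1 and B2): 0.956000 × 0.994000 = 0.950264
Parallel ([0.950264] and B3): 1 − (1 − 0.950264)(1 − 0.806000) = 0.9904

0.9904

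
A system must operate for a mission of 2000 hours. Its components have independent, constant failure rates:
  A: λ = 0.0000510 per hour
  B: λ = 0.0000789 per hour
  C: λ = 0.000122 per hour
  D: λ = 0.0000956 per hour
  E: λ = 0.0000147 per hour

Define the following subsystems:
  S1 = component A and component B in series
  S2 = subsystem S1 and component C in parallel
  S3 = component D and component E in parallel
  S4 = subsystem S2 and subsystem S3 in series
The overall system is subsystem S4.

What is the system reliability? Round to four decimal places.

0.9457

R(A) = exp(−0.0000510 × 2000) = 0.903030
R(B) = exp(−0.0000789 × 2000) = 0.854021
R(C) = exp(−0.000122 × 2000) = 0.783488
R(D) = exp(−0.0000956 × 2000) = 0.825967
R(E) = exp(−0.0000147 × 2000) = 0.971028
Series (A and B): 0.903030 × 0.854021 = 0.771207
Parallel ([0.771207] and C): 1 − (1 − 0.771207)(1 − 0.783488) = 0.950464
Parallel (D and E): 1 − (1 − 0.825967)(1 − 0.971028) = 0.994958
Series ([0.950464] and [0.994958]): 0.950464 × 0.994958 = 0.9457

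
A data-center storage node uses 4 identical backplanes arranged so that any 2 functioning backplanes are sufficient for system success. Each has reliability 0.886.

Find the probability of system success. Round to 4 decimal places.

0.9946

R = Σ_{i=2}^{4} C(4,i) p^i (1−p)^{4−i} with p = 0.886
C(4,2)·0.886^2·0.114^2 = 0.061211
C(4,3)·0.886^3·0.114^1 = 0.317151
C(4,4)·0.886^4·0.114^0 = 0.616219
Sum = 0.9946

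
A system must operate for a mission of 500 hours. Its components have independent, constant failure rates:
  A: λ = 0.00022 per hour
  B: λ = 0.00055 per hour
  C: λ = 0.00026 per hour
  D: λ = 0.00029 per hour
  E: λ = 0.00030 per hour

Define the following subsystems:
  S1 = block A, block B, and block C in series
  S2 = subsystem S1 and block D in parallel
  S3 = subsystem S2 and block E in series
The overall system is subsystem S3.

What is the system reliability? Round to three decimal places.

0.814

R(A) = exp(−0.00022 × 500) = 0.89583
R(B) = exp(−0.00055 × 500) = 0.75957
R(C) = exp(−0.00026 × 500) = 0.87810
R(D) = exp(−0.00029 × 500) = 0.86502
R(E) = exp(−0.00030 × 500) = 0.86071
Series (A, B, and C): 0.89583 × 0.75957 × 0.87810 = 0.59750
Parallel ([0.59750] and D): 1 − (1 − 0.59750)(1 − 0.86502) = 0.94567
Series ([0.94567] and E): 0.94567 × 0.86071 = 0.814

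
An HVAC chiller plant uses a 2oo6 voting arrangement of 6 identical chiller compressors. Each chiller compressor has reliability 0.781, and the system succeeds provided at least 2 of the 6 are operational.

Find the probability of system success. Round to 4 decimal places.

R = Σ_{i=2}^{6} C(6,i) p^i (1−p)^{6−i} with p = 0.781
C(6,2)·0.781^2·0.219^4 = 0.021046
C(6,3)·0.781^3·0.219^3 = 0.100073
C(6,4)·0.781^4·0.219^2 = 0.267660
C(6,5)·0.781^5·0.219^1 = 0.381813
C(6,6)·0.781^6·0.219^0 = 0.226937
Sum = 0.9975

0.9975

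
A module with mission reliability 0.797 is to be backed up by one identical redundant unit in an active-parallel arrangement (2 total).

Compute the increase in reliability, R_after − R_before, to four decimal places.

R_before = 0.797
R_after = 1 − (1 − 0.797)^2 = 0.9588
ΔR = 0.9588 − 0.797 = 0.1618

0.1618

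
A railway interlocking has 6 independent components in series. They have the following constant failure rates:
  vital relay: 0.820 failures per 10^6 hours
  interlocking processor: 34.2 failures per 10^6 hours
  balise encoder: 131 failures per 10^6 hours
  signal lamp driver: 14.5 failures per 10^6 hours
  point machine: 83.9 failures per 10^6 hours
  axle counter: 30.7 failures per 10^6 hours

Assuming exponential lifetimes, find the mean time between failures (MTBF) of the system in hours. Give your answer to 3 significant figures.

Series of exponential components: λ_sys = Σ λ_i
λ_sys = 0.000000820 + 0.0000342 + 0.000131 + 0.0000145 + 0.0000839 + 0.0000307 = 2.9512e-04 /h
MTBF = 1 / λ_sys = 3390 h

3390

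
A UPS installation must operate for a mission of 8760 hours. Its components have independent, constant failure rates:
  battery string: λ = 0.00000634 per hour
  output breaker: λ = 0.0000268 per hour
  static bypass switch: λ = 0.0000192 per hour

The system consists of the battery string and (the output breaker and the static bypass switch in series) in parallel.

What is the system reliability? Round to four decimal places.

0.9821

R(battery string) = exp(−0.00000634 × 8760) = 0.945976
R(output breaker) = exp(−0.0000268 × 8760) = 0.790754
R(static bypass switch) = exp(−0.0000192 × 8760) = 0.845192
Series (output breaker and static bypass switch): 0.790754 × 0.845192 = 0.668339
Parallel (battery string and [0.668339]): 1 − (1 − 0.945976)(1 − 0.668339) = 0.9821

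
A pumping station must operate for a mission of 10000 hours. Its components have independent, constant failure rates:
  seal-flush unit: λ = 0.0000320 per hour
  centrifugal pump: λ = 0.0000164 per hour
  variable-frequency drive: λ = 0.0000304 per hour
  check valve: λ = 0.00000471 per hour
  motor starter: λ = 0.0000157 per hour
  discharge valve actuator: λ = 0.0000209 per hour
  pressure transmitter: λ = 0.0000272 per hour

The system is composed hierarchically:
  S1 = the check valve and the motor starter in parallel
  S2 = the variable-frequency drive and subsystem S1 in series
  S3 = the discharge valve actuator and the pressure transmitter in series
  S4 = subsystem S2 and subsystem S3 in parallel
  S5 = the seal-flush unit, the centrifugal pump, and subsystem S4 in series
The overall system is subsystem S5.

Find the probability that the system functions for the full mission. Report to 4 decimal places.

0.5535

R(seal-flush unit) = exp(−0.0000320 × 10000) = 0.726149
R(centrifugal pump) = exp(−0.0000164 × 10000) = 0.848742
R(variable-frequency drive) = exp(−0.0000304 × 10000) = 0.737861
R(check valve) = exp(−0.00000471 × 10000) = 0.953992
R(motor starter) = exp(−0.0000157 × 10000) = 0.854704
R(discharge valve actuator) = exp(−0.0000209 × 10000) = 0.811395
R(pressure transmitter) = exp(−0.0000272 × 10000) = 0.761854
Parallel (check valve and motor starter): 1 − (1 − 0.953992)(1 − 0.854704) = 0.993315
Series (variable-frequency drive and [0.993315]): 0.737861 × 0.993315 = 0.732928
Series (discharge valve actuator and pressure transmitter): 0.811395 × 0.761854 = 0.618165
Parallel ([0.732928] and [0.618165]): 1 − (1 − 0.732928)(1 − 0.618165) = 0.898023
Series (seal-flush unit, centrifugal pump, and [0.898023]): 0.726149 × 0.848742 × 0.898023 = 0.5535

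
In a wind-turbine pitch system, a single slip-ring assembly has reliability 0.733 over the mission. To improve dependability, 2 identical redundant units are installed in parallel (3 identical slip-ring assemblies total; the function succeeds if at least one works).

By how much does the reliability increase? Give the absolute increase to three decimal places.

0.248

R_before = 0.733
R_after = 1 − (1 − 0.733)^3 = 0.981
ΔR = 0.981 − 0.733 = 0.248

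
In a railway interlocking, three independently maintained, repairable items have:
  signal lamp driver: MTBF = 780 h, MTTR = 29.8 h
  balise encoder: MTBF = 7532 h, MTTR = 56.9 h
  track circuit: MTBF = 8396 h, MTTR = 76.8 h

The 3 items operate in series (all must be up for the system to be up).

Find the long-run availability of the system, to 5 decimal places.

0.94731

A(signal lamp driver) = MTBF/(MTBF+MTTR) = 780/(780+29.8) = 0.963201
A(balise encoder) = MTBF/(MTBF+MTTR) = 7532/(7532+56.9) = 0.992502
A(track circuit) = MTBF/(MTBF+MTTR) = 8396/(8396+76.8) = 0.990936
Series availability: 0.963201 × 0.992502 × 0.990936 = 0.94731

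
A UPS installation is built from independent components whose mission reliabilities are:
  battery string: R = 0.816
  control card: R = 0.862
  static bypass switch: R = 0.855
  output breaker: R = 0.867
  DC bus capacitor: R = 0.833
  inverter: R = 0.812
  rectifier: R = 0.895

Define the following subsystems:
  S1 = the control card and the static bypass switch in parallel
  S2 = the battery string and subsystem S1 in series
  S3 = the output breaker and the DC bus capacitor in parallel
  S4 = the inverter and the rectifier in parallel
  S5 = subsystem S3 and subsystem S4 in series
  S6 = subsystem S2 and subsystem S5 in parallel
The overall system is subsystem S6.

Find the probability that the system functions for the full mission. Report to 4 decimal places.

0.9917

Parallel (control card and static bypass switch): 1 − (1 − 0.862000)(1 − 0.855000) = 0.979990
Series (battery string and [0.979990]): 0.816000 × 0.979990 = 0.799672
Parallel (output breaker and DC bus capacitor): 1 − (1 − 0.867000)(1 − 0.833000) = 0.977789
Parallel (inverter and rectifier): 1 − (1 − 0.812000)(1 − 0.895000) = 0.980260
Series ([0.977789] and [0.980260]): 0.977789 × 0.980260 = 0.958487
Parallel ([0.799672] and [0.958487]): 1 − (1 − 0.799672)(1 − 0.958487) = 0.9917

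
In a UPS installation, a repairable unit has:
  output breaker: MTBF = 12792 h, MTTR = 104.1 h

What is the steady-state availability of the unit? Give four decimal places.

A(output breaker) = MTBF/(MTBF+MTTR) = 12792/(12792+104.1) = 0.9919

0.9919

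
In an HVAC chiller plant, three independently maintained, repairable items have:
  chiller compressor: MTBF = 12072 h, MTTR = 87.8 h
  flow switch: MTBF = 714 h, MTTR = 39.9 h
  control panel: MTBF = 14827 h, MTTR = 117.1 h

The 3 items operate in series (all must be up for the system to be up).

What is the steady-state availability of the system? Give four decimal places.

0.9329

A(chiller compressor) = MTBF/(MTBF+MTTR) = 12072/(12072+87.8) = 0.992779
A(flow switch) = MTBF/(MTBF+MTTR) = 714/(714+39.9) = 0.947075
A(control panel) = MTBF/(MTBF+MTTR) = 14827/(14827+117.1) = 0.992164
Series availability: 0.992779 × 0.947075 × 0.992164 = 0.9329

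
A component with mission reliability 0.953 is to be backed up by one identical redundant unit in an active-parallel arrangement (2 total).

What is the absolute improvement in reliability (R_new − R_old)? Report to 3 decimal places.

0.045

R_before = 0.953
R_after = 1 − (1 − 0.953)^2 = 0.998
ΔR = 0.998 − 0.953 = 0.045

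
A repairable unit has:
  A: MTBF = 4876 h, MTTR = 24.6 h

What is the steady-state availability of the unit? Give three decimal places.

A(A) = MTBF/(MTBF+MTTR) = 4876/(4876+24.6) = 0.995

0.995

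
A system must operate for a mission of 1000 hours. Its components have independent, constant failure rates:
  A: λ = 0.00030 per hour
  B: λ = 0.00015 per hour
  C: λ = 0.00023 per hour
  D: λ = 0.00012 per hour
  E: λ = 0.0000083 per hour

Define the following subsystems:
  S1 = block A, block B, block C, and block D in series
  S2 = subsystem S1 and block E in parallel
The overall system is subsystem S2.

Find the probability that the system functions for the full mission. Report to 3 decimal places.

R(A) = exp(−0.00030 × 1000) = 0.74082
R(B) = exp(−0.00015 × 1000) = 0.86071
R(C) = exp(−0.00023 × 1000) = 0.79453
R(D) = exp(−0.00012 × 1000) = 0.88692
R(E) = exp(−0.0000083 × 1000) = 0.99173
Series (A, B, C, and D): 0.74082 × 0.86071 × 0.79453 × 0.88692 = 0.44933
Parallel ([0.44933] and E): 1 − (1 − 0.44933)(1 − 0.99173) = 0.995

0.995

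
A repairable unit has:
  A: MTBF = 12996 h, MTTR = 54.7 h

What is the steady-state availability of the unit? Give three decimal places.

0.996

A(A) = MTBF/(MTBF+MTTR) = 12996/(12996+54.7) = 0.996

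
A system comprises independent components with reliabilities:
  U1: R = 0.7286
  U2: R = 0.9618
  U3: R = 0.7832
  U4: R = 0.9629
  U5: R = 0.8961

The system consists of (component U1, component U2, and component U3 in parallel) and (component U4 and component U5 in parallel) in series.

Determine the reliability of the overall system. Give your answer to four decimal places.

Parallel (U1, U2, and U3): 1 − (1 − 0.728600)(1 − 0.961800)(1 − 0.783200) = 0.997752
Parallel (U4 and U5): 1 − (1 − 0.962900)(1 − 0.896100) = 0.996145
Series ([0.997752] and [0.996145]): 0.997752 × 0.996145 = 0.9939

0.9939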